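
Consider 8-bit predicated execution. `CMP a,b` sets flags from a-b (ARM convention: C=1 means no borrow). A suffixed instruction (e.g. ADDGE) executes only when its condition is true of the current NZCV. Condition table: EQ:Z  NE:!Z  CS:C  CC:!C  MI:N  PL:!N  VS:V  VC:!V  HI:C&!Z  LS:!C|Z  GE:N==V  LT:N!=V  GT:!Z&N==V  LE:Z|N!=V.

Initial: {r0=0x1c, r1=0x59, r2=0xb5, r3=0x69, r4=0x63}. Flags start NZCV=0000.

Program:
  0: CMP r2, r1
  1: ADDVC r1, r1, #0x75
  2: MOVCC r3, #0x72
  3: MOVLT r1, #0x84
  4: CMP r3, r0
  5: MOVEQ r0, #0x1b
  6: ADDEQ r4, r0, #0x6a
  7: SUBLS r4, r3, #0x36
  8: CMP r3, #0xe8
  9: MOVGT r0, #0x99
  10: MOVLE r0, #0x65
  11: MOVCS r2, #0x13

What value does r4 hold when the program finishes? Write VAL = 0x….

VAL = 0x63

0: ✓ CMP  NZCV=0011
1: · ADDVC
2: · MOVCC
3: ✓ MOVLT  r1←0x84
4: ✓ CMP  NZCV=0010
5: · MOVEQ
6: · ADDEQ
7: · SUBLS
8: ✓ CMP  NZCV=1001
9: ✓ MOVGT  r0←0x99
10: · MOVLE
11: · MOVCS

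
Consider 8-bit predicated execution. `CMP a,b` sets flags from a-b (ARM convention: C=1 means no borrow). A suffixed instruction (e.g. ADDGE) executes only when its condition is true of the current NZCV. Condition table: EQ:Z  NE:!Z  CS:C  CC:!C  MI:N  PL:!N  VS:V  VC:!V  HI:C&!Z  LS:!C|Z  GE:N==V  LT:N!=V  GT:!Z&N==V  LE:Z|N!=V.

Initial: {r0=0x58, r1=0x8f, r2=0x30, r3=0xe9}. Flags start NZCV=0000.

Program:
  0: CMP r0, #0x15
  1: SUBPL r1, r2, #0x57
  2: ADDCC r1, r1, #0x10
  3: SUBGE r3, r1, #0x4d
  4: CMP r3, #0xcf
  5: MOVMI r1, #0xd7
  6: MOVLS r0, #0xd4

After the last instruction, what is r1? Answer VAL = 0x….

[0] flags=0010 → (cmp)
[1] flags=0010 PL?T → r1=0xd9
[2] flags=0010 CC?F → skip
[3] flags=0010 GE?T → r3=0x8c
[4] flags=1000 → (cmp)
[5] flags=1000 MI?T → r1=0xd7
[6] flags=1000 LS?T → r0=0xd4

VAL = 0xd7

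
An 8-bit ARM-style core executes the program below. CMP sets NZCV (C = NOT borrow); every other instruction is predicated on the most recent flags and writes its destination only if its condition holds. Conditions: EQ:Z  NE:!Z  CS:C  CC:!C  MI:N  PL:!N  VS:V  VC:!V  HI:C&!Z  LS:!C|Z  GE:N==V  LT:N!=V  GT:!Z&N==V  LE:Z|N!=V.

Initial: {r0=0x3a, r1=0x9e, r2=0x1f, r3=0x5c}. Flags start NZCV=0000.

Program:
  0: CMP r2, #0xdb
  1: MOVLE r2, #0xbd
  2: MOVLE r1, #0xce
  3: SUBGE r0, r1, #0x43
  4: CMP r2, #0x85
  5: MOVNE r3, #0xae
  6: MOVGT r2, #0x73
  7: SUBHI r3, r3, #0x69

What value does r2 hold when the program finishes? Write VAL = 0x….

VAL = 0x73

0: ✓ CMP  NZCV=0000
1: · MOVLE
2: · MOVLE
3: ✓ SUBGE  r0←0x5b
4: ✓ CMP  NZCV=1001
5: ✓ MOVNE  r3←0xae
6: ✓ MOVGT  r2←0x73
7: · SUBHI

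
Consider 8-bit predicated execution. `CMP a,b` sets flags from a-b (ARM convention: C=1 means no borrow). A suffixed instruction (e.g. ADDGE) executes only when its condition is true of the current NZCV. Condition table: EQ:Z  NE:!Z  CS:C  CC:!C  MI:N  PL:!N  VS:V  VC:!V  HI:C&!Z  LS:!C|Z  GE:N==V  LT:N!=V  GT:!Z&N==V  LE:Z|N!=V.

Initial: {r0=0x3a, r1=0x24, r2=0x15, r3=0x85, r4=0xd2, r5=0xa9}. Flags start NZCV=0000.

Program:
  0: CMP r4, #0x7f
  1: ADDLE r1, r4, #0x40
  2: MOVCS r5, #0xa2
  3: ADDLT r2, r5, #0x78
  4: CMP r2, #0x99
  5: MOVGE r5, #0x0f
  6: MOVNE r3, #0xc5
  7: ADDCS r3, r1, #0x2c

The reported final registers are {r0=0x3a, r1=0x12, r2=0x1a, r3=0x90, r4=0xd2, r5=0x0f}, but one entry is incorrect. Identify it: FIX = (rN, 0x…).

FIX = (r3, 0xc5)

0: ✓ CMP  NZCV=0011
1: ✓ ADDLE  r1←0x12
2: ✓ MOVCS  r5←0xa2
3: ✓ ADDLT  r2←0x1a
4: ✓ CMP  NZCV=1001
5: ✓ MOVGE  r5←0x0f
6: ✓ MOVNE  r3←0xc5
7: · ADDCS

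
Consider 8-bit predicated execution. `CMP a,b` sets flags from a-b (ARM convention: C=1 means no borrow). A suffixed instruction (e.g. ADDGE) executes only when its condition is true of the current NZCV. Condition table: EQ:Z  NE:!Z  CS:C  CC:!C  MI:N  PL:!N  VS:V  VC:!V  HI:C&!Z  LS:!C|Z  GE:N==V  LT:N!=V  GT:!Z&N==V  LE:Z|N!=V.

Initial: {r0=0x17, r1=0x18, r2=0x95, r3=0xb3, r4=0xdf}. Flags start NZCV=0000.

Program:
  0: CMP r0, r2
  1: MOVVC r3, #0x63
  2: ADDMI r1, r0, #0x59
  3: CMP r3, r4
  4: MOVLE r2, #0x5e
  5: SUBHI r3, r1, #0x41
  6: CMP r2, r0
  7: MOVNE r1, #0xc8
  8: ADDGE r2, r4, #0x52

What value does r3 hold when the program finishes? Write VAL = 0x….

VAL = 0xb3

0: ✓ CMP  NZCV=1001
1: · MOVVC
2: ✓ ADDMI  r1←0x70
3: ✓ CMP  NZCV=1000
4: ✓ MOVLE  r2←0x5e
5: · SUBHI
6: ✓ CMP  NZCV=0010
7: ✓ MOVNE  r1←0xc8
8: ✓ ADDGE  r2←0x31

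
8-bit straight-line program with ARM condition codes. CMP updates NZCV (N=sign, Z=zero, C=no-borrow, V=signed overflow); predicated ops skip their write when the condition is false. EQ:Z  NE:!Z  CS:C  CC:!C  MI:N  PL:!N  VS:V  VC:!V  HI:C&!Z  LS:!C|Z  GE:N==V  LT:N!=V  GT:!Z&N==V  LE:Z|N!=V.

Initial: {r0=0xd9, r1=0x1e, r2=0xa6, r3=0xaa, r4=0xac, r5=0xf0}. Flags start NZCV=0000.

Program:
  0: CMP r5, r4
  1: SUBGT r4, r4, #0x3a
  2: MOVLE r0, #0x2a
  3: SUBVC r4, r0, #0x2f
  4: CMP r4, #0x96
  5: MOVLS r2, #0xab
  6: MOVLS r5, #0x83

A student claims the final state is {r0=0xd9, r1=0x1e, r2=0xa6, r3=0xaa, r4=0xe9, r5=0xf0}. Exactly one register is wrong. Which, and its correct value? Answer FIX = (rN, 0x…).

[0] flags=0010 → (cmp)
[1] flags=0010 GT?T → r4=0x72
[2] flags=0010 LE?F → skip
[3] flags=0010 VC?T → r4=0xaa
[4] flags=0010 → (cmp)
[5] flags=0010 LS?F → skip
[6] flags=0010 LS?F → skip

FIX = (r4, 0xaa)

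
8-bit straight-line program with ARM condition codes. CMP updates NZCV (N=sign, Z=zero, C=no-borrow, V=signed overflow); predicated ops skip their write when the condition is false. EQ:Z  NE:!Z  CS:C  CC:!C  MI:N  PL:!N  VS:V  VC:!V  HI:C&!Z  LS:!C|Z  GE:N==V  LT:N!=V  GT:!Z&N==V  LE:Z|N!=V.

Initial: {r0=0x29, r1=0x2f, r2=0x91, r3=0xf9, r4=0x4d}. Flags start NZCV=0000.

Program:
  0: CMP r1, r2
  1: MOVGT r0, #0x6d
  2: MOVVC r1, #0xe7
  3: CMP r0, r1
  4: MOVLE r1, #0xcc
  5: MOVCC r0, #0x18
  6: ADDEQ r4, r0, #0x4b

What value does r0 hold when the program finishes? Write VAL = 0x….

VAL = 0x6d

0: ✓ CMP  NZCV=1001
1: ✓ MOVGT  r0←0x6d
2: · MOVVC
3: ✓ CMP  NZCV=0010
4: · MOVLE
5: · MOVCC
6: · ADDEQ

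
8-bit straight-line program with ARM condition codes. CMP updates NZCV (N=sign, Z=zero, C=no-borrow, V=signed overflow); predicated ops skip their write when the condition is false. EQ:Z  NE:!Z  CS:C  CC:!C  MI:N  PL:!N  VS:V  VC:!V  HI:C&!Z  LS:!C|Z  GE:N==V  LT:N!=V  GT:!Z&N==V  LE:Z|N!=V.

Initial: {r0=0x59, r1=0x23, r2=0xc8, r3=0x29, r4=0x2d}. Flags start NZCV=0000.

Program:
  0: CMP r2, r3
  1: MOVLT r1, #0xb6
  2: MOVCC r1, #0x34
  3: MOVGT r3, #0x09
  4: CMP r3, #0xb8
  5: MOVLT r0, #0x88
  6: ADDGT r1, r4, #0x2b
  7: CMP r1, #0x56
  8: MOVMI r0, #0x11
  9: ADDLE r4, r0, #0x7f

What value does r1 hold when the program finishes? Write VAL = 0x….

VAL = 0x58

0: ✓ CMP  NZCV=1010
1: ✓ MOVLT  r1←0xb6
2: · MOVCC
3: · MOVGT
4: ✓ CMP  NZCV=0000
5: · MOVLT
6: ✓ ADDGT  r1←0x58
7: ✓ CMP  NZCV=0010
8: · MOVMI
9: · ADDLE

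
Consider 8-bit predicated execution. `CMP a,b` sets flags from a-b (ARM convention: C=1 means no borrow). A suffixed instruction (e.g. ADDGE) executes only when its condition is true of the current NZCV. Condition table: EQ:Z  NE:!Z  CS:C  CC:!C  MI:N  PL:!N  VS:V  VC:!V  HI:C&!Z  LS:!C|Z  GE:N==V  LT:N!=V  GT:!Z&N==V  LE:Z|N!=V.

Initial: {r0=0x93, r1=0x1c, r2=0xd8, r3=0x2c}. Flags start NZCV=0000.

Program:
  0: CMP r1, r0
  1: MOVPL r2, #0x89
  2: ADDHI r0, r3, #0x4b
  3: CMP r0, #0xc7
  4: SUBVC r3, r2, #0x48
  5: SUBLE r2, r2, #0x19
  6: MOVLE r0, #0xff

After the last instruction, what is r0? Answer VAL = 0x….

0: ✓ CMP  NZCV=1001
1: · MOVPL
2: · ADDHI
3: ✓ CMP  NZCV=1000
4: ✓ SUBVC  r3←0x90
5: ✓ SUBLE  r2←0xbf
6: ✓ MOVLE  r0←0xff

VAL = 0xff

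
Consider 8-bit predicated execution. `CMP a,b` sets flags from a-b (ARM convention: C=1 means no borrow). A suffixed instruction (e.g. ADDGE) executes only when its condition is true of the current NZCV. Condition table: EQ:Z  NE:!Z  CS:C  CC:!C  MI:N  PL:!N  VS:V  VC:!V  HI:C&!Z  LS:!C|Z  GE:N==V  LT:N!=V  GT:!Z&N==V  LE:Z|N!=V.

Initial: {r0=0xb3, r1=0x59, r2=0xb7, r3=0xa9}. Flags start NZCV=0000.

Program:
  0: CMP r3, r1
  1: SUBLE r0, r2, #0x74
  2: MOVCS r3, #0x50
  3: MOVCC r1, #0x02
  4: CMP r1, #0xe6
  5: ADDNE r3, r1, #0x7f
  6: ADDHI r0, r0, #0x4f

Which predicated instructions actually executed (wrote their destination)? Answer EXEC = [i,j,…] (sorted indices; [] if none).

0: ✓ CMP  NZCV=0011
1: ✓ SUBLE  r0←0x43
2: ✓ MOVCS  r3←0x50
3: · MOVCC
4: ✓ CMP  NZCV=0000
5: ✓ ADDNE  r3←0xd8
6: · ADDHI

EXEC = [1,2,5]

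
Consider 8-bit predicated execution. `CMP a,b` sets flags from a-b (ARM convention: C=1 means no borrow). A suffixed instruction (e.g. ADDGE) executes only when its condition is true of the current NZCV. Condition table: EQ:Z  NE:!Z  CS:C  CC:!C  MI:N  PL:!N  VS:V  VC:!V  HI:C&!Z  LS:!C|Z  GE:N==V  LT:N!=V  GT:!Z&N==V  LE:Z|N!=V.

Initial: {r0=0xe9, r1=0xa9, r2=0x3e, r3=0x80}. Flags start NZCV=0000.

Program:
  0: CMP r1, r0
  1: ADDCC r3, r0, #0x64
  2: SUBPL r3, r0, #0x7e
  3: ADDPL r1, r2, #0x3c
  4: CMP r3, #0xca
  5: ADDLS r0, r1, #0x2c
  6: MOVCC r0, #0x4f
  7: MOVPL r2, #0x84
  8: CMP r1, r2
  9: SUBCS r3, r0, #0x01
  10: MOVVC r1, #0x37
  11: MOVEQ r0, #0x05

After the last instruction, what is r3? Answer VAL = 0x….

VAL = 0x4e

[0] flags=1000 → (cmp)
[1] flags=1000 CC?T → r3=0x4d
[2] flags=1000 PL?F → skip
[3] flags=1000 PL?F → skip
[4] flags=1001 → (cmp)
[5] flags=1001 LS?T → r0=0xd5
[6] flags=1001 CC?T → r0=0x4f
[7] flags=1001 PL?F → skip
[8] flags=0011 → (cmp)
[9] flags=0011 CS?T → r3=0x4e
[10] flags=0011 VC?F → skip
[11] flags=0011 EQ?F → skip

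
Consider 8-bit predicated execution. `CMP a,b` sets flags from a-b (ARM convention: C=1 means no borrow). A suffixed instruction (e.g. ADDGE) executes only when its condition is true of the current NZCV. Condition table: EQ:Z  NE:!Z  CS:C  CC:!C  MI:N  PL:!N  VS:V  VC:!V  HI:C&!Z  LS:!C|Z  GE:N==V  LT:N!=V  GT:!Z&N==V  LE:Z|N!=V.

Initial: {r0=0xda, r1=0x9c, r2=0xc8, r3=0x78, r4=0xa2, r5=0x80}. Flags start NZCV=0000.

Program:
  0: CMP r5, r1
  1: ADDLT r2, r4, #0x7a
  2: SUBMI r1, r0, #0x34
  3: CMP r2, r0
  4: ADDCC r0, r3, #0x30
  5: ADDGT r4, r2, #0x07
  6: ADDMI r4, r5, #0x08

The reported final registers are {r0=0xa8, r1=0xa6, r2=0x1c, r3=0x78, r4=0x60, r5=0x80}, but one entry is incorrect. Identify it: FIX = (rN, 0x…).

0: ✓ CMP  NZCV=1000
1: ✓ ADDLT  r2←0x1c
2: ✓ SUBMI  r1←0xa6
3: ✓ CMP  NZCV=0000
4: ✓ ADDCC  r0←0xa8
5: ✓ ADDGT  r4←0x23
6: · ADDMI

FIX = (r4, 0x23)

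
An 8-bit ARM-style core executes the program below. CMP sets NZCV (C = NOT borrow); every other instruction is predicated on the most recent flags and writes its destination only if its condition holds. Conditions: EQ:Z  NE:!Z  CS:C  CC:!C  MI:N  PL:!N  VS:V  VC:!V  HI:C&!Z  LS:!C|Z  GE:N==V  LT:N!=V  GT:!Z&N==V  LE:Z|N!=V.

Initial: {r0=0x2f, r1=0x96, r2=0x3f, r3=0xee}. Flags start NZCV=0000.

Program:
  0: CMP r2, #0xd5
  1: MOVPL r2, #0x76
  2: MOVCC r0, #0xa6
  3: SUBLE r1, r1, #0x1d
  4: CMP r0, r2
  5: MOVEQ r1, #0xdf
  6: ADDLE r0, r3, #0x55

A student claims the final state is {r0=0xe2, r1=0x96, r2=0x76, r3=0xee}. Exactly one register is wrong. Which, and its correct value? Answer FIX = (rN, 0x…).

FIX = (r0, 0x43)

0: ✓ CMP  NZCV=0000
1: ✓ MOVPL  r2←0x76
2: ✓ MOVCC  r0←0xa6
3: · SUBLE
4: ✓ CMP  NZCV=0011
5: · MOVEQ
6: ✓ ADDLE  r0←0x43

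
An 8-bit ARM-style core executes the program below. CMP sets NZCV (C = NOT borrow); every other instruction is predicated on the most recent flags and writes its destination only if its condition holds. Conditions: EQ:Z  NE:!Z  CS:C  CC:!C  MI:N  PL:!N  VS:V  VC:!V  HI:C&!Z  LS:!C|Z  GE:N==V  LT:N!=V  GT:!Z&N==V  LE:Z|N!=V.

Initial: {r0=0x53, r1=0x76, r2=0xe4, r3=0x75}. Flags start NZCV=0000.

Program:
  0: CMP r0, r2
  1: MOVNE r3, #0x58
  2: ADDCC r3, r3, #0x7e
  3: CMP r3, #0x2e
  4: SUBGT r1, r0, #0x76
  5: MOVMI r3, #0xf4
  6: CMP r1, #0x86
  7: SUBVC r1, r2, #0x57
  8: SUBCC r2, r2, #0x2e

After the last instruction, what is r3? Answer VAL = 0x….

VAL = 0xf4

0: ✓ CMP  NZCV=0000
1: ✓ MOVNE  r3←0x58
2: ✓ ADDCC  r3←0xd6
3: ✓ CMP  NZCV=1010
4: · SUBGT
5: ✓ MOVMI  r3←0xf4
6: ✓ CMP  NZCV=1001
7: · SUBVC
8: ✓ SUBCC  r2←0xb6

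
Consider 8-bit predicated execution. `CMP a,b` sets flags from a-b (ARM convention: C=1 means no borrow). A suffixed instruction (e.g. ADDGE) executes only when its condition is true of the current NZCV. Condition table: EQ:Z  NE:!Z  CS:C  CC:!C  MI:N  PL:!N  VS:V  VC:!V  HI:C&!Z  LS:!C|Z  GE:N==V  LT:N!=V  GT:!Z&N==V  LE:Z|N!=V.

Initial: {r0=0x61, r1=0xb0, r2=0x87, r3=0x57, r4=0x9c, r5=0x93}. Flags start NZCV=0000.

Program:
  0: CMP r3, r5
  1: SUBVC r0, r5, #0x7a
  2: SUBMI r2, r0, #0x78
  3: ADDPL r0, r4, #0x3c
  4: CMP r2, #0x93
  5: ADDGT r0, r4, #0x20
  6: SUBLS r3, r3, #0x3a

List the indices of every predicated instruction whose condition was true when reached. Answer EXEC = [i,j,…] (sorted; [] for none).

EXEC = [2,5]

[0] flags=1001 → (cmp)
[1] flags=1001 VC?F → skip
[2] flags=1001 MI?T → r2=0xe9
[3] flags=1001 PL?F → skip
[4] flags=0010 → (cmp)
[5] flags=0010 GT?T → r0=0xbc
[6] flags=0010 LS?F → skip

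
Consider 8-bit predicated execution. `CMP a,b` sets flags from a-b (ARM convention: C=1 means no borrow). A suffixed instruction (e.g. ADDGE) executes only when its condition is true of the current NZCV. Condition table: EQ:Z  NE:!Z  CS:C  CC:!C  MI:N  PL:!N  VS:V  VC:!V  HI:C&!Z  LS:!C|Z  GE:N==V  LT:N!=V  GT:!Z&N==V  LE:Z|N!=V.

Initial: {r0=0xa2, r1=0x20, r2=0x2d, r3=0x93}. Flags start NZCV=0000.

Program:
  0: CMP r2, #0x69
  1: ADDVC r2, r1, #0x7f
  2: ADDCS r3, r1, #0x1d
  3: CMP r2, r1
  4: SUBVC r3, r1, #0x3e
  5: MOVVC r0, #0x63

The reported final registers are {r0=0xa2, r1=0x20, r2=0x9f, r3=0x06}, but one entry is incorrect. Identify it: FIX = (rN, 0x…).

FIX = (r3, 0x93)

0: ✓ CMP  NZCV=1000
1: ✓ ADDVC  r2←0x9f
2: · ADDCS
3: ✓ CMP  NZCV=0011
4: · SUBVC
5: · MOVVC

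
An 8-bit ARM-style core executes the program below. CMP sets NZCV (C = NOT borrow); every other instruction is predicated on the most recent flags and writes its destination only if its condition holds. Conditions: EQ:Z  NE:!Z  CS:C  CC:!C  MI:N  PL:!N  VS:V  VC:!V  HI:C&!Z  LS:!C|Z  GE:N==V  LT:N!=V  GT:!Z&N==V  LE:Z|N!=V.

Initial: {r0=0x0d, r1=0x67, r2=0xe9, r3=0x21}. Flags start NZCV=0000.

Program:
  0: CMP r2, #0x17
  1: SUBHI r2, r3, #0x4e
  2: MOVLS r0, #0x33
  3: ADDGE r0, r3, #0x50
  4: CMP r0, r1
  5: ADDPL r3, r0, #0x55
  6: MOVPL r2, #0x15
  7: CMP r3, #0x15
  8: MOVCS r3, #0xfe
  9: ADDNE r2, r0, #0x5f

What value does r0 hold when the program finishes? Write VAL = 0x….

[0] flags=1010 → (cmp)
[1] flags=1010 HI?T → r2=0xd3
[2] flags=1010 LS?F → skip
[3] flags=1010 GE?F → skip
[4] flags=1000 → (cmp)
[5] flags=1000 PL?F → skip
[6] flags=1000 PL?F → skip
[7] flags=0010 → (cmp)
[8] flags=0010 CS?T → r3=0xfe
[9] flags=0010 NE?T → r2=0x6c

VAL = 0x0d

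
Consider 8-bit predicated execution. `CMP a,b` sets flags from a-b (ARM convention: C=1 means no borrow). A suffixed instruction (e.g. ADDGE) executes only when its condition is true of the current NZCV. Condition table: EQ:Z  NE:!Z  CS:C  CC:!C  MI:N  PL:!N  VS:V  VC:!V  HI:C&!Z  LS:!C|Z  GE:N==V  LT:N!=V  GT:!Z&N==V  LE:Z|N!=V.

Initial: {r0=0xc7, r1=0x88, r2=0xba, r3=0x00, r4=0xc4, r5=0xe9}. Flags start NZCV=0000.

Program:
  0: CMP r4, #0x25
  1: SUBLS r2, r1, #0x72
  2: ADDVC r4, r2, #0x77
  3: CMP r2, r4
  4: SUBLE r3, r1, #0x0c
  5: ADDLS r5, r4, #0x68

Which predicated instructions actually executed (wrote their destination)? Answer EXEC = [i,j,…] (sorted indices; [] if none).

0: ✓ CMP  NZCV=1010
1: · SUBLS
2: ✓ ADDVC  r4←0x31
3: ✓ CMP  NZCV=1010
4: ✓ SUBLE  r3←0x7c
5: · ADDLS

EXEC = [2,4]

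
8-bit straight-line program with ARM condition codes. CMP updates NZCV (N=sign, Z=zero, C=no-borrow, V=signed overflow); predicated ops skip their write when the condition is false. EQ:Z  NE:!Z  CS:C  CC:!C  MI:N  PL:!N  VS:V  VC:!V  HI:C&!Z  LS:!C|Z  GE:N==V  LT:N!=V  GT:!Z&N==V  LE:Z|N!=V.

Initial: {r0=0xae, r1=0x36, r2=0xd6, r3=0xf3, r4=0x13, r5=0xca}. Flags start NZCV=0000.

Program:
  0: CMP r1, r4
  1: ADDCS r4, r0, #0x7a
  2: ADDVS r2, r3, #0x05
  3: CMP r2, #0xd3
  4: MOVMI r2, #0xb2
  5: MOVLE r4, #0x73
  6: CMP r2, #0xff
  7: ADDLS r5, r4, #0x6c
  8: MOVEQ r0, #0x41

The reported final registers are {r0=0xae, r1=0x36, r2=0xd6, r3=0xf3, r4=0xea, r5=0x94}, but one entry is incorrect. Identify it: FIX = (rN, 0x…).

FIX = (r4, 0x28)

0: ✓ CMP  NZCV=0010
1: ✓ ADDCS  r4←0x28
2: · ADDVS
3: ✓ CMP  NZCV=0010
4: · MOVMI
5: · MOVLE
6: ✓ CMP  NZCV=1000
7: ✓ ADDLS  r5←0x94
8: · MOVEQ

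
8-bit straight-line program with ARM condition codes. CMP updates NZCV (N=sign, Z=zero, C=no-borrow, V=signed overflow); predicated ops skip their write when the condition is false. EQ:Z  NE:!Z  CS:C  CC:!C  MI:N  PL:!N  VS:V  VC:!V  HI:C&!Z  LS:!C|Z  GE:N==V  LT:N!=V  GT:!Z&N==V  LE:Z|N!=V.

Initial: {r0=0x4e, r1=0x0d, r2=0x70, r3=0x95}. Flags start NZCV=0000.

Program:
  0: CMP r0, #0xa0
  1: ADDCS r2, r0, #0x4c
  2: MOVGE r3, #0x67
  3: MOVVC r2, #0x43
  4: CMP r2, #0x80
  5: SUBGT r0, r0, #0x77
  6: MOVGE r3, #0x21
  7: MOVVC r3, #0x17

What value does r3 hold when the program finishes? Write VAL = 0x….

VAL = 0x21

[0] flags=1001 → (cmp)
[1] flags=1001 CS?F → skip
[2] flags=1001 GE?T → r3=0x67
[3] flags=1001 VC?F → skip
[4] flags=1001 → (cmp)
[5] flags=1001 GT?T → r0=0xd7
[6] flags=1001 GE?T → r3=0x21
[7] flags=1001 VC?F → skip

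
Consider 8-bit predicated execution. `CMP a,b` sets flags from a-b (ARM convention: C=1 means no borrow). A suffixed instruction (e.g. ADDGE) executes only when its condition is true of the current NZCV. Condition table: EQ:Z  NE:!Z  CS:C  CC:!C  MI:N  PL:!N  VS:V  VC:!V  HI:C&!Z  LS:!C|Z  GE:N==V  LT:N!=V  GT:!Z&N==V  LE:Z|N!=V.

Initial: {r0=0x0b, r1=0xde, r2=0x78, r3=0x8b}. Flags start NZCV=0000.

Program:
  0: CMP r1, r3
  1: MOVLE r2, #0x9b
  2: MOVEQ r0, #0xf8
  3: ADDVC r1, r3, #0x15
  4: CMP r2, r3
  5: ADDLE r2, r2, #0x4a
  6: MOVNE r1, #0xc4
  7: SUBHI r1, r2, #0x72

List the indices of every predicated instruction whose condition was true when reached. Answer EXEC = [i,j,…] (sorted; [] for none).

[0] flags=0010 → (cmp)
[1] flags=0010 LE?F → skip
[2] flags=0010 EQ?F → skip
[3] flags=0010 VC?T → r1=0xa0
[4] flags=1001 → (cmp)
[5] flags=1001 LE?F → skip
[6] flags=1001 NE?T → r1=0xc4
[7] flags=1001 HI?F → skip

EXEC = [3,6]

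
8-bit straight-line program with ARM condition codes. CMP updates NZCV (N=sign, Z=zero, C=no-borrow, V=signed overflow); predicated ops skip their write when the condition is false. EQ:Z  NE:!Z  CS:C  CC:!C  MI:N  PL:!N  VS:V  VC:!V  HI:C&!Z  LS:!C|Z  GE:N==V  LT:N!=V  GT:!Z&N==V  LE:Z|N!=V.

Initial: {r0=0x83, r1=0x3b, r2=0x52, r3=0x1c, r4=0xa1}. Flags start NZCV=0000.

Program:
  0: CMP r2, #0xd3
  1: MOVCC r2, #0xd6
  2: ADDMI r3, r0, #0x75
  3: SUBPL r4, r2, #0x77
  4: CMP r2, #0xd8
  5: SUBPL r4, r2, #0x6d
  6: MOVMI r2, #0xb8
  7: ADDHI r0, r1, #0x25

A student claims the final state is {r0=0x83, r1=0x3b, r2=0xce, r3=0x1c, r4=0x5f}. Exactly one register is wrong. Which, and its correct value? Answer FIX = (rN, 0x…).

FIX = (r2, 0xb8)

0: ✓ CMP  NZCV=0000
1: ✓ MOVCC  r2←0xd6
2: · ADDMI
3: ✓ SUBPL  r4←0x5f
4: ✓ CMP  NZCV=1000
5: · SUBPL
6: ✓ MOVMI  r2←0xb8
7: · ADDHI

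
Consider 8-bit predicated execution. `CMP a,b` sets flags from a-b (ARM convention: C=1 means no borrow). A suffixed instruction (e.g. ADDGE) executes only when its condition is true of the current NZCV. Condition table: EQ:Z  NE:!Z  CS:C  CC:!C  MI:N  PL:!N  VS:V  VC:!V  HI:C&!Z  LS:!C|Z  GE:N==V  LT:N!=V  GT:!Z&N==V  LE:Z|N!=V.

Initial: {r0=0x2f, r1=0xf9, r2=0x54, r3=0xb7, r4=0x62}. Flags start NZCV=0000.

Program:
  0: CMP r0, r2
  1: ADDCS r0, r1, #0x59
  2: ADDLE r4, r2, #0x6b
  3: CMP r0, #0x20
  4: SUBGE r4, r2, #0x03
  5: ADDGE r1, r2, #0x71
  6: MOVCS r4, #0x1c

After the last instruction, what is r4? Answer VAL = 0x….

VAL = 0x1c

0: ✓ CMP  NZCV=1000
1: · ADDCS
2: ✓ ADDLE  r4←0xbf
3: ✓ CMP  NZCV=0010
4: ✓ SUBGE  r4←0x51
5: ✓ ADDGE  r1←0xc5
6: ✓ MOVCS  r4←0x1c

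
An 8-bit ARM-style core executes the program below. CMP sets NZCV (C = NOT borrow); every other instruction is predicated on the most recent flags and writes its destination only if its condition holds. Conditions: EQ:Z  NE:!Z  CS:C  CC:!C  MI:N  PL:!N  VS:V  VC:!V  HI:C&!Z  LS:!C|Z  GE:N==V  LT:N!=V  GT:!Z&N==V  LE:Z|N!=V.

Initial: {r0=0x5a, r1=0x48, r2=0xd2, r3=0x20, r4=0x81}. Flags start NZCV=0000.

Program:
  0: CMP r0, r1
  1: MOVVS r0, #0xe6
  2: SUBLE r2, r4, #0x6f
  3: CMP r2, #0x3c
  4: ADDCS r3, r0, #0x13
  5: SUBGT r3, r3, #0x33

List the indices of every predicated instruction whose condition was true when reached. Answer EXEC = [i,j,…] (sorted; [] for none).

0: ✓ CMP  NZCV=0010
1: · MOVVS
2: · SUBLE
3: ✓ CMP  NZCV=1010
4: ✓ ADDCS  r3←0x6d
5: · SUBGT

EXEC = [4]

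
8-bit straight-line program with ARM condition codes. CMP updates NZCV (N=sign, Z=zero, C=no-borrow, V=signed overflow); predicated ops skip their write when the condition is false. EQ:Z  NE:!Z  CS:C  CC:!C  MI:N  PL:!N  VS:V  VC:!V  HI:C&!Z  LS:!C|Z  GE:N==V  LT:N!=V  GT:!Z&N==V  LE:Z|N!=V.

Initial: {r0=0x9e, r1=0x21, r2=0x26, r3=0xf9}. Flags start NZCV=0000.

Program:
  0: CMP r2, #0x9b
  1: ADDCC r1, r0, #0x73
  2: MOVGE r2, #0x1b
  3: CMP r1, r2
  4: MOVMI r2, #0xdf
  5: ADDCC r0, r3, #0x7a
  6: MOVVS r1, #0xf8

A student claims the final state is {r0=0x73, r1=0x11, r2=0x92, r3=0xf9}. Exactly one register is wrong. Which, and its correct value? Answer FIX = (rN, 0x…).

FIX = (r2, 0xdf)

[0] flags=1001 → (cmp)
[1] flags=1001 CC?T → r1=0x11
[2] flags=1001 GE?T → r2=0x1b
[3] flags=1000 → (cmp)
[4] flags=1000 MI?T → r2=0xdf
[5] flags=1000 CC?T → r0=0x73
[6] flags=1000 VS?F → skip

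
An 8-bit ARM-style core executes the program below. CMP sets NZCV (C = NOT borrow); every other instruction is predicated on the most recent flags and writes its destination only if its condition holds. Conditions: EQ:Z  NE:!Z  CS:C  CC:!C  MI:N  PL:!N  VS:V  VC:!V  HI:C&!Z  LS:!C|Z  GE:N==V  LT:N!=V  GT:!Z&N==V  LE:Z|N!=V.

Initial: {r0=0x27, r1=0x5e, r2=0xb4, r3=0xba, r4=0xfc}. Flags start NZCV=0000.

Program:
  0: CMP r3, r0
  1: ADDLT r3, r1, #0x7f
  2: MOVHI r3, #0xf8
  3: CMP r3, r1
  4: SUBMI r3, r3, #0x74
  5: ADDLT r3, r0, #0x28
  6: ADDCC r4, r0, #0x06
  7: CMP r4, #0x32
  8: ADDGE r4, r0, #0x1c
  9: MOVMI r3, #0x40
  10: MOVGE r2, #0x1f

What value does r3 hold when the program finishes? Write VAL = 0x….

VAL = 0x40

0: ✓ CMP  NZCV=1010
1: ✓ ADDLT  r3←0xdd
2: ✓ MOVHI  r3←0xf8
3: ✓ CMP  NZCV=1010
4: ✓ SUBMI  r3←0x84
5: ✓ ADDLT  r3←0x4f
6: · ADDCC
7: ✓ CMP  NZCV=1010
8: · ADDGE
9: ✓ MOVMI  r3←0x40
10: · MOVGE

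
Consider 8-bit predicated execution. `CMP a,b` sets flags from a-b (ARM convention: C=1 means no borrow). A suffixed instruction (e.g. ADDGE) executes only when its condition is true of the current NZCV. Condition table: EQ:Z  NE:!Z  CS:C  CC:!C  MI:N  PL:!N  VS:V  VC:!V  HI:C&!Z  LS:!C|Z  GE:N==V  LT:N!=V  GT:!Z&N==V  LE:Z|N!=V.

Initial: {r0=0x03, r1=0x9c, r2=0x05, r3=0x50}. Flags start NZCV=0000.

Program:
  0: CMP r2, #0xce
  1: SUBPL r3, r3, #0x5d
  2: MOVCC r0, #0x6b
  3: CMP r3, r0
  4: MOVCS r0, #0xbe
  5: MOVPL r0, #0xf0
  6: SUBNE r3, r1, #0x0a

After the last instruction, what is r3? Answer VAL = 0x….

[0] flags=0000 → (cmp)
[1] flags=0000 PL?T → r3=0xf3
[2] flags=0000 CC?T → r0=0x6b
[3] flags=1010 → (cmp)
[4] flags=1010 CS?T → r0=0xbe
[5] flags=1010 PL?F → skip
[6] flags=1010 NE?T → r3=0x92

VAL = 0x92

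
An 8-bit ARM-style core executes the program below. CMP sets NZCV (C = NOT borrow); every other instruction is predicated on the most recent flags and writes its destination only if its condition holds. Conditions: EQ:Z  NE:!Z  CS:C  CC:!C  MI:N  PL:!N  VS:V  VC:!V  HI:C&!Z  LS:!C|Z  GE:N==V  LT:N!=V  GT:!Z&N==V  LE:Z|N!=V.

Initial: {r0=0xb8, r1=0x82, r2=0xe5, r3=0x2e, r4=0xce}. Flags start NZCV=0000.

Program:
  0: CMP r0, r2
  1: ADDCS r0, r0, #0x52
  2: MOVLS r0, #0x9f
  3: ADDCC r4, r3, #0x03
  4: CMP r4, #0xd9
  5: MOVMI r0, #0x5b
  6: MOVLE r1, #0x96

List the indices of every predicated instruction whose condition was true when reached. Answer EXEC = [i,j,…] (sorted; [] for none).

[0] flags=1000 → (cmp)
[1] flags=1000 CS?F → skip
[2] flags=1000 LS?T → r0=0x9f
[3] flags=1000 CC?T → r4=0x31
[4] flags=0000 → (cmp)
[5] flags=0000 MI?F → skip
[6] flags=0000 LE?F → skip

EXEC = [2,3]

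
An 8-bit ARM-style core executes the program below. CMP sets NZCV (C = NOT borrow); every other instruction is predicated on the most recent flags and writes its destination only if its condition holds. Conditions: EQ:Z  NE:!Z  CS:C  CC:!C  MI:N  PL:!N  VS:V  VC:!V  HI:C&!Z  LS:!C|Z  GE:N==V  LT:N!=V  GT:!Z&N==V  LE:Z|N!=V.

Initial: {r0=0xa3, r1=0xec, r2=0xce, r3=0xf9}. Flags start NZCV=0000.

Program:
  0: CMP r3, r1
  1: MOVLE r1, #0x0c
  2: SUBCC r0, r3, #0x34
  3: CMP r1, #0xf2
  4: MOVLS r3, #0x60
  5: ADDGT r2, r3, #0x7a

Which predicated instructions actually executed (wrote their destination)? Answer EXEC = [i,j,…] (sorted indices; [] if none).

EXEC = [4]

0: ✓ CMP  NZCV=0010
1: · MOVLE
2: · SUBCC
3: ✓ CMP  NZCV=1000
4: ✓ MOVLS  r3←0x60
5: · ADDGT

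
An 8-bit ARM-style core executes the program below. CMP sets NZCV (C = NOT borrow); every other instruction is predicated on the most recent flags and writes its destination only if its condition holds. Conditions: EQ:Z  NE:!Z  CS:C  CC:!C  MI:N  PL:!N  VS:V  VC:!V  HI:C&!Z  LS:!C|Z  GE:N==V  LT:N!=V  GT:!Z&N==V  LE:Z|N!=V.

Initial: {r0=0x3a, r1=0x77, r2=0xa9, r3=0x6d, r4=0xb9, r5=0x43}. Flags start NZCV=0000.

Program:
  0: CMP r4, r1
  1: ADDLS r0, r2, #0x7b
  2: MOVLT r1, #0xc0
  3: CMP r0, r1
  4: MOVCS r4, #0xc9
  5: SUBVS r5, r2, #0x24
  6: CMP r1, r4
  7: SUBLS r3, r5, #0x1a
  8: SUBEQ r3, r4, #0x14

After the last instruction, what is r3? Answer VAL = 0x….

0: ✓ CMP  NZCV=0011
1: · ADDLS
2: ✓ MOVLT  r1←0xc0
3: ✓ CMP  NZCV=0000
4: · MOVCS
5: · SUBVS
6: ✓ CMP  NZCV=0010
7: · SUBLS
8: · SUBEQ

VAL = 0x6d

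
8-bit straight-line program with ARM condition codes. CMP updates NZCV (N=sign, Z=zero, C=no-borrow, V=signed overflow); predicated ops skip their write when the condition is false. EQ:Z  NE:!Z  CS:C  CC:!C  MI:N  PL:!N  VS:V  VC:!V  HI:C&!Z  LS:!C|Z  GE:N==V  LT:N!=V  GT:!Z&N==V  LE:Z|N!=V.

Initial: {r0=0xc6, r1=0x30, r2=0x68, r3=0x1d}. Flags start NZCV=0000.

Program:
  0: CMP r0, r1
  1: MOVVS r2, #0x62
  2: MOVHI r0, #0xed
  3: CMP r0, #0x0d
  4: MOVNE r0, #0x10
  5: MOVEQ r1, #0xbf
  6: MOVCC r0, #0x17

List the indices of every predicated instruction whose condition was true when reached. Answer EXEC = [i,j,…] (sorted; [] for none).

EXEC = [2,4]

0: ✓ CMP  NZCV=1010
1: · MOVVS
2: ✓ MOVHI  r0←0xed
3: ✓ CMP  NZCV=1010
4: ✓ MOVNE  r0←0x10
5: · MOVEQ
6: · MOVCC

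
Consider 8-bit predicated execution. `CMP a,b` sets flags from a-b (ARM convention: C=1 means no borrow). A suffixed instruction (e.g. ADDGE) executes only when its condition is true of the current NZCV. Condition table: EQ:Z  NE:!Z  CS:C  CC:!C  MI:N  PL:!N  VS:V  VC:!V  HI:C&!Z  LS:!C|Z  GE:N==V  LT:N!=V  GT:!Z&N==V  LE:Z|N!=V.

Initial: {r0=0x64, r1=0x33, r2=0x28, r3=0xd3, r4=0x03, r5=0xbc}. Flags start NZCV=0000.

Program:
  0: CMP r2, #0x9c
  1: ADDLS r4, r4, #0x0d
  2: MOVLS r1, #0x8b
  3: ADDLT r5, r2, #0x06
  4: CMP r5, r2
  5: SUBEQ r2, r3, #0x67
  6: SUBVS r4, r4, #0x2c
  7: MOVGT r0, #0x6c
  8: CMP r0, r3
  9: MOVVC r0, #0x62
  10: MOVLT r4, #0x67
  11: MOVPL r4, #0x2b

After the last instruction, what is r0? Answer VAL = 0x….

0: ✓ CMP  NZCV=1001
1: ✓ ADDLS  r4←0x10
2: ✓ MOVLS  r1←0x8b
3: · ADDLT
4: ✓ CMP  NZCV=1010
5: · SUBEQ
6: · SUBVS
7: · MOVGT
8: ✓ CMP  NZCV=1001
9: · MOVVC
10: · MOVLT
11: · MOVPL

VAL = 0x64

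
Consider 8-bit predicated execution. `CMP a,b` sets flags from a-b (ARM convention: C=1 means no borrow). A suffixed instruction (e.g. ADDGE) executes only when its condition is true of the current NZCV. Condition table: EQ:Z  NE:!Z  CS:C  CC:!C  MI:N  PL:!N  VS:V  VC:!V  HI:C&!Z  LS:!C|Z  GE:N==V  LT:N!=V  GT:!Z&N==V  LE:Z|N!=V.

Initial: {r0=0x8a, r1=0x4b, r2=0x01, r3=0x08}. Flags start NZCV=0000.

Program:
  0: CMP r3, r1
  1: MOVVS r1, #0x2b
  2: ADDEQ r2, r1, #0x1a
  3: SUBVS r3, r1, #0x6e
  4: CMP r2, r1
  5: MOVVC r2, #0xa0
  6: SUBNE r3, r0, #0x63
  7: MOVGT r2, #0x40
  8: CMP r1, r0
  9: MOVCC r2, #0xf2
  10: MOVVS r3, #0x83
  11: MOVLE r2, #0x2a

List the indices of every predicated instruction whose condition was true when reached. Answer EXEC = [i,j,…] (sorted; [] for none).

0: ✓ CMP  NZCV=1000
1: · MOVVS
2: · ADDEQ
3: · SUBVS
4: ✓ CMP  NZCV=1000
5: ✓ MOVVC  r2←0xa0
6: ✓ SUBNE  r3←0x27
7: · MOVGT
8: ✓ CMP  NZCV=1001
9: ✓ MOVCC  r2←0xf2
10: ✓ MOVVS  r3←0x83
11: · MOVLE

EXEC = [5,6,9,10]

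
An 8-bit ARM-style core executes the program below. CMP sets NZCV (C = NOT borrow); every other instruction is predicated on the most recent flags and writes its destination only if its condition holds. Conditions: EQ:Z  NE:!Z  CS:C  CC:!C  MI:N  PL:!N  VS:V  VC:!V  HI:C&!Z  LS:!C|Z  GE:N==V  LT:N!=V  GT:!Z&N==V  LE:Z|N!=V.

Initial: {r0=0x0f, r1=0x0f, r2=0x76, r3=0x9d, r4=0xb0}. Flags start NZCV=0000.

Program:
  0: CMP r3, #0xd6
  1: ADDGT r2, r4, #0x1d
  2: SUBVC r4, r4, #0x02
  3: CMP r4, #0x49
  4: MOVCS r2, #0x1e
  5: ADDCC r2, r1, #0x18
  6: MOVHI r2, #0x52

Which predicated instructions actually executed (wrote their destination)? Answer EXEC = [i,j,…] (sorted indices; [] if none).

0: ✓ CMP  NZCV=1000
1: · ADDGT
2: ✓ SUBVC  r4←0xae
3: ✓ CMP  NZCV=0011
4: ✓ MOVCS  r2←0x1e
5: · ADDCC
6: ✓ MOVHI  r2←0x52

EXEC = [2,4,6]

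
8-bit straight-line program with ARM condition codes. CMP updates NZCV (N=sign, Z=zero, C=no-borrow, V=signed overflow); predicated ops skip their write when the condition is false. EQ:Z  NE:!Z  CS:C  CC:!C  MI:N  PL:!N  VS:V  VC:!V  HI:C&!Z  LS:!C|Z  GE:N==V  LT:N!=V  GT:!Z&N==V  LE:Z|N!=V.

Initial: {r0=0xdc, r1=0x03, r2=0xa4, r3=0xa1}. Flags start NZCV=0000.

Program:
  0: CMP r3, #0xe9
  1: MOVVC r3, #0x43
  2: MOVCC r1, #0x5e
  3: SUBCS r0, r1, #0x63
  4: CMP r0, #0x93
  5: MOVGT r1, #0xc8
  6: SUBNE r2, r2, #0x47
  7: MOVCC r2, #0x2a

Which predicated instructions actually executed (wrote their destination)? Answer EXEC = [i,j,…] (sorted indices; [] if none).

[0] flags=1000 → (cmp)
[1] flags=1000 VC?T → r3=0x43
[2] flags=1000 CC?T → r1=0x5e
[3] flags=1000 CS?F → skip
[4] flags=0010 → (cmp)
[5] flags=0010 GT?T → r1=0xc8
[6] flags=0010 NE?T → r2=0x5d
[7] flags=0010 CC?F → skip

EXEC = [1,2,5,6]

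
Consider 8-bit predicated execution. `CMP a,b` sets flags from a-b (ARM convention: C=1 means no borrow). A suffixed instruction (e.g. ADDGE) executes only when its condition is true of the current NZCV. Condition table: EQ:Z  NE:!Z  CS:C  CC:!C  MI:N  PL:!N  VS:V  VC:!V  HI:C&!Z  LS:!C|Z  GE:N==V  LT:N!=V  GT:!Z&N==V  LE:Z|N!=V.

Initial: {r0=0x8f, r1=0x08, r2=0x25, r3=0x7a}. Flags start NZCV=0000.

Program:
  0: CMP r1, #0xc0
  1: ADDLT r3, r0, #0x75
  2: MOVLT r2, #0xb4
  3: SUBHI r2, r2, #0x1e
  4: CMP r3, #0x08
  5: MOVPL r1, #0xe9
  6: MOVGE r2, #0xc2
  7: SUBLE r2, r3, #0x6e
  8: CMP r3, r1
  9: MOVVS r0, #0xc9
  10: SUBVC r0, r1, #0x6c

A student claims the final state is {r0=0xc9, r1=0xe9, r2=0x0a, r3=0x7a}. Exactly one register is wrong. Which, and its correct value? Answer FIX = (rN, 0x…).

FIX = (r2, 0xc2)

0: ✓ CMP  NZCV=0000
1: · ADDLT
2: · MOVLT
3: · SUBHI
4: ✓ CMP  NZCV=0010
5: ✓ MOVPL  r1←0xe9
6: ✓ MOVGE  r2←0xc2
7: · SUBLE
8: ✓ CMP  NZCV=1001
9: ✓ MOVVS  r0←0xc9
10: · SUBVC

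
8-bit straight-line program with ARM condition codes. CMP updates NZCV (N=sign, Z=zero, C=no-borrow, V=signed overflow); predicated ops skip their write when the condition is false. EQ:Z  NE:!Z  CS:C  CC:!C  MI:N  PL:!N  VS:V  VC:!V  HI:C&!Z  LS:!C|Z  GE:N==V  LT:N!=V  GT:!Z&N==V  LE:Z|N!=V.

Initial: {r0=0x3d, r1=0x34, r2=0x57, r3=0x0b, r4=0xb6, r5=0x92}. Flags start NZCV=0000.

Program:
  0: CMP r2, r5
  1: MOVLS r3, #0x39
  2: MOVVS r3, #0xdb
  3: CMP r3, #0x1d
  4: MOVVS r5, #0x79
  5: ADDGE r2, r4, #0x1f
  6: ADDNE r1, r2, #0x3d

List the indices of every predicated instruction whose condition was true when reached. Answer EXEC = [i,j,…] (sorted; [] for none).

[0] flags=1001 → (cmp)
[1] flags=1001 LS?T → r3=0x39
[2] flags=1001 VS?T → r3=0xdb
[3] flags=1010 → (cmp)
[4] flags=1010 VS?F → skip
[5] flags=1010 GE?F → skip
[6] flags=1010 NE?T → r1=0x94

EXEC = [1,2,6]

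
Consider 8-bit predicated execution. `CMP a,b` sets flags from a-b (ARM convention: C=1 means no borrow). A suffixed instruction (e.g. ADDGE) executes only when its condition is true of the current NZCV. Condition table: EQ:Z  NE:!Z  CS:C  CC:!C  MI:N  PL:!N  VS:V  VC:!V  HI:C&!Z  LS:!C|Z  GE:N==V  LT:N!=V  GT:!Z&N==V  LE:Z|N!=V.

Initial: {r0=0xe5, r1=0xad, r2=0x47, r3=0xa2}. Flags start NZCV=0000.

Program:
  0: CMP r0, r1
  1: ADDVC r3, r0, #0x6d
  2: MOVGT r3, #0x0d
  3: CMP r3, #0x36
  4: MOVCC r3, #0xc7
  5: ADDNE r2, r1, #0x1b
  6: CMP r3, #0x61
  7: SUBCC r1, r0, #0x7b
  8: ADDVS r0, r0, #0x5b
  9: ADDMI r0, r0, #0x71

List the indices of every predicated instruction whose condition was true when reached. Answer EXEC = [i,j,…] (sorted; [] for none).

EXEC = [1,2,4,5,8]

[0] flags=0010 → (cmp)
[1] flags=0010 VC?T → r3=0x52
[2] flags=0010 GT?T → r3=0x0d
[3] flags=1000 → (cmp)
[4] flags=1000 CC?T → r3=0xc7
[5] flags=1000 NE?T → r2=0xc8
[6] flags=0011 → (cmp)
[7] flags=0011 CC?F → skip
[8] flags=0011 VS?T → r0=0x40
[9] flags=0011 MI?F → skip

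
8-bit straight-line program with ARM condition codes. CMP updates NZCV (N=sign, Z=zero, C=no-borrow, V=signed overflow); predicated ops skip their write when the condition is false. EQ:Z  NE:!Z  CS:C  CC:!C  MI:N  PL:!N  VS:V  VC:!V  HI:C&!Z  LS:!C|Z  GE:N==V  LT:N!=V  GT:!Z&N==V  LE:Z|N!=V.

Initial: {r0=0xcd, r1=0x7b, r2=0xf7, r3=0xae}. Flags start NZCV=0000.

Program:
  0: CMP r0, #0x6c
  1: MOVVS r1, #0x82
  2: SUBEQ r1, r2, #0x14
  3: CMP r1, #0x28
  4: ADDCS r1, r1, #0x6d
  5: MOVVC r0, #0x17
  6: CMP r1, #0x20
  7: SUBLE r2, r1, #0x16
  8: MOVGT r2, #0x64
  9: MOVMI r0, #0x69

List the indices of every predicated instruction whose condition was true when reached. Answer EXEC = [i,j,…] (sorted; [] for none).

[0] flags=0011 → (cmp)
[1] flags=0011 VS?T → r1=0x82
[2] flags=0011 EQ?F → skip
[3] flags=0011 → (cmp)
[4] flags=0011 CS?T → r1=0xef
[5] flags=0011 VC?F → skip
[6] flags=1010 → (cmp)
[7] flags=1010 LE?T → r2=0xd9
[8] flags=1010 GT?F → skip
[9] flags=1010 MI?T → r0=0x69

EXEC = [1,4,7,9]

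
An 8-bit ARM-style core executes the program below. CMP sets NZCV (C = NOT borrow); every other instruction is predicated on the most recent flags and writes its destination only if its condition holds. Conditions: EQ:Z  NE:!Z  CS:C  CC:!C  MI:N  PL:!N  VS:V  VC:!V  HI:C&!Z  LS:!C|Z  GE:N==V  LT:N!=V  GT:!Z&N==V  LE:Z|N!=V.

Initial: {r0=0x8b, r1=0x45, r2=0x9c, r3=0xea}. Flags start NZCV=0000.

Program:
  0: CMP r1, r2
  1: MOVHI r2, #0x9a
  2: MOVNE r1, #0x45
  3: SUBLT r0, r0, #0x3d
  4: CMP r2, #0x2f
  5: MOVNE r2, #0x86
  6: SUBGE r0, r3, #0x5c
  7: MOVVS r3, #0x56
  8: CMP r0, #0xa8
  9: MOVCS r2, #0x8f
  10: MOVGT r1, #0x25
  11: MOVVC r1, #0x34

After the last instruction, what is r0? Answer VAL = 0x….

VAL = 0x8b

0: ✓ CMP  NZCV=1001
1: · MOVHI
2: ✓ MOVNE  r1←0x45
3: · SUBLT
4: ✓ CMP  NZCV=0011
5: ✓ MOVNE  r2←0x86
6: · SUBGE
7: ✓ MOVVS  r3←0x56
8: ✓ CMP  NZCV=1000
9: · MOVCS
10: · MOVGT
11: ✓ MOVVC  r1←0x34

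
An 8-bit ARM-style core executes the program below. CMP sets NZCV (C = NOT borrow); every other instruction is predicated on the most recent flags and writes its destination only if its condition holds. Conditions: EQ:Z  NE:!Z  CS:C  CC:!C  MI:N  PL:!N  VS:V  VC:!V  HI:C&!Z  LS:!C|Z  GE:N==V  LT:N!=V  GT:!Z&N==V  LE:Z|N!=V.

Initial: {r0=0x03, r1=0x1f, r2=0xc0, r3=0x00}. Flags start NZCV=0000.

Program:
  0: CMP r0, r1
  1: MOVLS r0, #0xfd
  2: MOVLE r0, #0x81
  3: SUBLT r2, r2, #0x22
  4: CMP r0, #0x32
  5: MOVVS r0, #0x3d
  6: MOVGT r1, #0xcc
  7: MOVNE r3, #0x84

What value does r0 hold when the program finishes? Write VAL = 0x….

[0] flags=1000 → (cmp)
[1] flags=1000 LS?T → r0=0xfd
[2] flags=1000 LE?T → r0=0x81
[3] flags=1000 LT?T → r2=0x9e
[4] flags=0011 → (cmp)
[5] flags=0011 VS?T → r0=0x3d
[6] flags=0011 GT?F → skip
[7] flags=0011 NE?T → r3=0x84

VAL = 0x3d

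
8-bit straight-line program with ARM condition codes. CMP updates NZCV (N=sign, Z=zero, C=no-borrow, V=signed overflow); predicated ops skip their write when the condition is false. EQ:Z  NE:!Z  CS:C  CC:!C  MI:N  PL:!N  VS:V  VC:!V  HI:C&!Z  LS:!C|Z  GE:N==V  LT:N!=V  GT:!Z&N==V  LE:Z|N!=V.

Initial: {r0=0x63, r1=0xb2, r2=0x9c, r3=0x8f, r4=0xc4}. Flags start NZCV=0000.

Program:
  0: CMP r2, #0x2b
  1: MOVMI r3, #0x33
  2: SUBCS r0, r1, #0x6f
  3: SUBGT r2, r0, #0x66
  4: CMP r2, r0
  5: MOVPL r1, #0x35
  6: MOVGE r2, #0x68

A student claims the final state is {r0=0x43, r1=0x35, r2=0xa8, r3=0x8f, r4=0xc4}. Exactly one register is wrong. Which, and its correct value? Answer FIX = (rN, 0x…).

0: ✓ CMP  NZCV=0011
1: · MOVMI
2: ✓ SUBCS  r0←0x43
3: · SUBGT
4: ✓ CMP  NZCV=0011
5: ✓ MOVPL  r1←0x35
6: · MOVGE

FIX = (r2, 0x9c)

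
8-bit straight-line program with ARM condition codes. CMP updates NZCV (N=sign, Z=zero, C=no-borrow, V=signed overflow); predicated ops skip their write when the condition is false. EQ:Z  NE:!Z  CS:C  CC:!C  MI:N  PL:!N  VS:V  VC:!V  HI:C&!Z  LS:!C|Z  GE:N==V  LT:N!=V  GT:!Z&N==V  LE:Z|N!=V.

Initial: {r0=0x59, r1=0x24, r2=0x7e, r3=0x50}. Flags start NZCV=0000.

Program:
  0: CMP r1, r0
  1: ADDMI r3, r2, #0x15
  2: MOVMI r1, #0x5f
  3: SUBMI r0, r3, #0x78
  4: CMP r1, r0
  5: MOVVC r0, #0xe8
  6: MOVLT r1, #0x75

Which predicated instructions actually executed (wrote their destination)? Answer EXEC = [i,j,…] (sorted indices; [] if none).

EXEC = [1,2,3,5]

0: ✓ CMP  NZCV=1000
1: ✓ ADDMI  r3←0x93
2: ✓ MOVMI  r1←0x5f
3: ✓ SUBMI  r0←0x1b
4: ✓ CMP  NZCV=0010
5: ✓ MOVVC  r0←0xe8
6: · MOVLT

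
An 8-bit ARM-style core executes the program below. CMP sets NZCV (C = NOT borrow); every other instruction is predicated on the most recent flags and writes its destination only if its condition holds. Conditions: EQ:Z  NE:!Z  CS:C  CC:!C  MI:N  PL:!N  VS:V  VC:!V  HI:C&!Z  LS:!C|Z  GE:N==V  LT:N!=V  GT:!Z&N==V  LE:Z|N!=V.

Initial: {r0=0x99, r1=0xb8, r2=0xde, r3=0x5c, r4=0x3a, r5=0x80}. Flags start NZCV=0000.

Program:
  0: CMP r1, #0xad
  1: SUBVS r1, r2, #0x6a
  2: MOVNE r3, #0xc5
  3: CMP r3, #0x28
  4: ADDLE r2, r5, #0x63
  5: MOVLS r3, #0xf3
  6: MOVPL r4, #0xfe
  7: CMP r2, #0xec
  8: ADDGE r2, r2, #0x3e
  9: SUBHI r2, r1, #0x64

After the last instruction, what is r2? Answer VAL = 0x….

VAL = 0xe3

0: ✓ CMP  NZCV=0010
1: · SUBVS
2: ✓ MOVNE  r3←0xc5
3: ✓ CMP  NZCV=1010
4: ✓ ADDLE  r2←0xe3
5: · MOVLS
6: · MOVPL
7: ✓ CMP  NZCV=1000
8: · ADDGE
9: · SUBHI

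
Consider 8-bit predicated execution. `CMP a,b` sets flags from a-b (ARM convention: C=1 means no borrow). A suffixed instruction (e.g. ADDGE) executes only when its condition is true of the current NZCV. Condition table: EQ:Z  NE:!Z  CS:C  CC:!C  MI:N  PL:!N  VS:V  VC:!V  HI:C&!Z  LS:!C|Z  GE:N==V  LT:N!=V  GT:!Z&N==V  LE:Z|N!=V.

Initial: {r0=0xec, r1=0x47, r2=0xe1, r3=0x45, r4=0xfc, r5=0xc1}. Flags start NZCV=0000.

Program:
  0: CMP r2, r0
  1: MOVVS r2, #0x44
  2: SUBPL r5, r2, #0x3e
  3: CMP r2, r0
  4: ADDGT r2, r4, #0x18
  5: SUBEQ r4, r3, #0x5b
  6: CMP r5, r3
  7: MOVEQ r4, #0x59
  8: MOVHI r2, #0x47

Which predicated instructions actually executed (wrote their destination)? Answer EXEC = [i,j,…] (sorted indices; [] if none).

0: ✓ CMP  NZCV=1000
1: · MOVVS
2: · SUBPL
3: ✓ CMP  NZCV=1000
4: · ADDGT
5: · SUBEQ
6: ✓ CMP  NZCV=0011
7: · MOVEQ
8: ✓ MOVHI  r2←0x47

EXEC = [8]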